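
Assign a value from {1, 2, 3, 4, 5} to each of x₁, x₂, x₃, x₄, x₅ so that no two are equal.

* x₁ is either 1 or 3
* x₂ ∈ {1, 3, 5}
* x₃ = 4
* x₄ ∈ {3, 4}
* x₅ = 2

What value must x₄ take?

x₃ has just one choice, so x₃ = 4. Remove 4 from x₄.
So x₄ = 3.

3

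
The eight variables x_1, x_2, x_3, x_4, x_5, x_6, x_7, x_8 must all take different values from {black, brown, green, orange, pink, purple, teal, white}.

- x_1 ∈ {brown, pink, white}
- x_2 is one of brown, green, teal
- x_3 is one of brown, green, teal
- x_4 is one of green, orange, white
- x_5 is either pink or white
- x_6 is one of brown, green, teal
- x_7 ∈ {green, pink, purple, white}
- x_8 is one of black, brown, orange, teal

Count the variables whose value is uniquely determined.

3

Among the 8 variables, black fits only x_8 (and all 8 values in {black, brown, green, orange, pink, purple, teal, white} must be used), so x_8 = black.
Among the 7 still-open variables, orange fits only x_4 (and all 7 values in {brown, green, orange, pink, purple, teal, white} must be used), so x_4 = orange.
The 6 still-open variables together cover exactly {brown, green, pink, purple, teal, white} — 6 values for 6 variables — and purple appears only in x_7's list, so x_7 = purple.
x_2, x_3, x_6 share exactly the 3 values {brown, green, teal}; by pigeonhole those values go to them, so strike brown, green, teal from x_1.
Determined: x_4=orange, x_7=purple, x_8=black. The other variables each still have more than one consistent value. That makes 3.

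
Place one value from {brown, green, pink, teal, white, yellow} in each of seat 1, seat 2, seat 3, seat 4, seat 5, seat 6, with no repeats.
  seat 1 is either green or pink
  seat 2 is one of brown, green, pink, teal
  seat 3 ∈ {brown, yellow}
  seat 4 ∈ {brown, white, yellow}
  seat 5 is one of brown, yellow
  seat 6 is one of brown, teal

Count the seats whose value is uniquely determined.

2

The 6 variables together cover exactly {brown, green, pink, teal, white, yellow} — 6 values for 6 variables — and white appears only in seat 4's list, so seat 4 = white.
seat 3 and seat 5 share exactly the 2 values {brown, yellow}; by pigeonhole those values go to them, so strike brown, yellow from seat 2, seat 6.
That leaves seat 6 = teal. Remove teal from seat 2.
Determined: seat 4=white, seat 6=teal. The other seats each still have more than one consistent value. That makes 2.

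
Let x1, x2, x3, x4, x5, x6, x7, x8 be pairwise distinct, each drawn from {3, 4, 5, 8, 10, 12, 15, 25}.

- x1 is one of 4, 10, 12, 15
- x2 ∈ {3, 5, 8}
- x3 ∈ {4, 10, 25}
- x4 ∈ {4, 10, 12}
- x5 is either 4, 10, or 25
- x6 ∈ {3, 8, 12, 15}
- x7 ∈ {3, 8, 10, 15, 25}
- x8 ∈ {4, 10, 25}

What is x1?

15

The 8 variables together cover exactly {3, 4, 5, 8, 10, 12, 15, 25} — 8 values for 8 variables — and 5 appears only in x2's list, so x2 = 5.
x3, x5, x8 share exactly the 3 values {4, 10, 25}; by pigeonhole those values go to them, so strike 4, 10, 25 from x1, x4, x7.
x4 has just one choice, so x4 = 12. So x1, x6 can't be 12.
So x1 = 15.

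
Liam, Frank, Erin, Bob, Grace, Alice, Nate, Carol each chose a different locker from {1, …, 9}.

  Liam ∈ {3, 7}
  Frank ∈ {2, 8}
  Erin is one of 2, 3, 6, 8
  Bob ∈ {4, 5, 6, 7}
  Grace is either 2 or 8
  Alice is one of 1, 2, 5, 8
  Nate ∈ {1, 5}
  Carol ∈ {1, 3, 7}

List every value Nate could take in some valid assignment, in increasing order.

The 8 variables together cover exactly {1, 2, 3, 4, 5, 6, 7, 8} — 8 values for 8 variables — and 4 appears only in Bob's list, so Bob = 4.
The 7 still-open variables together cover exactly {1, 2, 3, 5, 6, 7, 8} — 7 values for 7 variables — and 6 appears only in Erin's list, so Erin = 6.
Frank and Grace share exactly the 2 values {2, 8}; by pigeonhole those values go to them, so strike 2, 8 from Alice.
The 2 variables Alice and Nate are confined to {1, 5}, which locks those values in; drop them from Carol.
No further eliminations apply; Nate can still be any of 1, 5.

1, 5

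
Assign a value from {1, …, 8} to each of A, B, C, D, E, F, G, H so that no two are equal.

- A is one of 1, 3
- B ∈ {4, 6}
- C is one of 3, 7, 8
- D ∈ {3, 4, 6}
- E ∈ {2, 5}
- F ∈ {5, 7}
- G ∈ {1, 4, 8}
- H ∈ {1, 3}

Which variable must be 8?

G

The 8 variables together cover exactly {1, 2, 3, 4, 5, 6, 7, 8} — 8 values for 8 variables — and 2 appears only in E's list, so E = 2.
The 7 still-open variables together cover exactly {1, 3, 4, 5, 6, 7, 8} — 7 values for 7 variables — and 5 appears only in F's list, so F = 5.
The 6 still-open variables together cover exactly {1, 3, 4, 6, 7, 8} — 6 values for 6 variables — and 7 appears only in C's list, so C = 7.
The 5 still-open variables together cover exactly {1, 3, 4, 6, 8} — 5 values for 5 variables — and 8 appears only in G's list, so G = 8.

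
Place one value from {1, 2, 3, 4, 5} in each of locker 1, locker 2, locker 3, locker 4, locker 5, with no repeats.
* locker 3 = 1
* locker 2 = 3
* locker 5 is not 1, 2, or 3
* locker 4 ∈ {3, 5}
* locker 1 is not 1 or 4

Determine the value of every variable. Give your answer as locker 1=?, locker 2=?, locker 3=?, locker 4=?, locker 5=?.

locker 2's domain is down to {3}, so locker 2 = 3. Eliminate 3 elsewhere: locker 1, locker 4.
locker 3 has just one choice, so locker 3 = 1.
locker 4 has just one choice, so locker 4 = 5. Remove 5 from locker 1, locker 5.
locker 5 must be 4 (only option left).
That leaves locker 1 = 2.

locker 1=2, locker 2=3, locker 3=1, locker 4=5, locker 5=4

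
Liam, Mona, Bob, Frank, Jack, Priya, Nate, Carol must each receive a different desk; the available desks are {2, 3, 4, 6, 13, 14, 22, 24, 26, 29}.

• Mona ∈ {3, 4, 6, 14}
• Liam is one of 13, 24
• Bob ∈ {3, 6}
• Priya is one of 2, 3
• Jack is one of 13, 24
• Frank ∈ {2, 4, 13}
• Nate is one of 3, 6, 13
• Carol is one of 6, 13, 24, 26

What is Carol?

26

Among the 8 variables, 14 fits only Mona (and all 8 values in {2, 3, 4, 6, 13, 14, 24, 26} must be used), so Mona = 14.
Among the 7 still-open variables, 4 fits only Frank (and all 7 values in {2, 3, 4, 6, 13, 24, 26} must be used), so Frank = 4.
The 6 still-open variables together cover exactly {2, 3, 6, 13, 24, 26} — 6 values for 6 variables — and 2 appears only in Priya's list, so Priya = 2.
The 5 still-open variables together cover exactly {3, 6, 13, 24, 26} — 5 values for 5 variables — and 26 appears only in Carol's list, so Carol = 26.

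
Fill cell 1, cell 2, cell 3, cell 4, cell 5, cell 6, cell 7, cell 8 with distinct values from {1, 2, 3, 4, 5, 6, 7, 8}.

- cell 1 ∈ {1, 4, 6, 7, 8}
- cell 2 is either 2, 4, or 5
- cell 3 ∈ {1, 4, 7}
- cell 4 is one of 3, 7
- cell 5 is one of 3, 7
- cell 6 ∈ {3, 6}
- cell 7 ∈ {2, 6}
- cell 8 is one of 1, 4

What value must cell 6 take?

6

Among the 8 variables, 5 fits only cell 2 (and all 8 values in {1, 2, 3, 4, 5, 6, 7, 8} must be used), so cell 2 = 5.
The 7 still-open variables draw from only 7 values {1, 2, 3, 4, 6, 7, 8}, so each is used; only cell 7 can be 2, hence cell 7 = 2.
The 6 still-open variables together cover exactly {1, 3, 4, 6, 7, 8} — 6 values for 6 variables — and 8 appears only in cell 1's list, so cell 1 = 8.
The 5 still-open variables draw from only 5 values {1, 3, 4, 6, 7}, so each is used; only cell 6 can be 6, hence cell 6 = 6.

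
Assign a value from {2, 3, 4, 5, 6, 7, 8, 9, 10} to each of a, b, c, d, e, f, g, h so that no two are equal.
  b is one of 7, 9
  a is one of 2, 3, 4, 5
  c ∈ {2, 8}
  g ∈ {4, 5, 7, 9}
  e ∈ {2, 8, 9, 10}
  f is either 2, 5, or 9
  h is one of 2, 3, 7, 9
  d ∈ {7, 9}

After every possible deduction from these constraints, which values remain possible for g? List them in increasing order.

4, 5

The 8 variables together cover exactly {2, 3, 4, 5, 7, 8, 9, 10} — 8 values for 8 variables — and 10 appears only in e's list, so e = 10.
Among the 7 still-open variables, 8 fits only c (and all 7 values in {2, 3, 4, 5, 7, 8, 9} must be used), so c = 8.
The 2 variables b and d are confined to {7, 9}, which locks those values in; drop them from f, g, h.
No further eliminations apply; g can still be any of 4, 5.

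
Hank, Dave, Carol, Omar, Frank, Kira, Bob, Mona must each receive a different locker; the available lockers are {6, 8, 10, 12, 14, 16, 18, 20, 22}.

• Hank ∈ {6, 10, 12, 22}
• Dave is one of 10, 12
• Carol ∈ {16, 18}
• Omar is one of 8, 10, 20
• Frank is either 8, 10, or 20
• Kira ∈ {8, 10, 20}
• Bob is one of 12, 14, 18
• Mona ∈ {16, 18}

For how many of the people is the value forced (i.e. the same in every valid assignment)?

Carol and Mona share exactly the 2 values {16, 18}; by pigeonhole those values go to them, so strike 16, 18 from Bob.
Omar, Frank, Kira share exactly the 3 values {8, 10, 20}; by pigeonhole those values go to them, so strike 8, 10, 20 from Hank, Dave.
Dave must be 12 (only option left). Eliminate 12 elsewhere: Hank, Bob.
That leaves Bob = 14.
Determined: Dave=12, Bob=14. The other people each still have more than one consistent value. That makes 2.

2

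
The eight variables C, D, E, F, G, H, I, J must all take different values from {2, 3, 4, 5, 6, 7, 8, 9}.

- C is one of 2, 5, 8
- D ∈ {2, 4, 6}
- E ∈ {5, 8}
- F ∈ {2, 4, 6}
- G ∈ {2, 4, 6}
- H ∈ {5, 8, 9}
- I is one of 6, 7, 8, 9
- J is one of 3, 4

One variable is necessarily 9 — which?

The 8 variables together cover exactly {2, 3, 4, 5, 6, 7, 8, 9} — 8 values for 8 variables — and 3 appears only in J's list, so J = 3.
The 7 still-open variables together cover exactly {2, 4, 5, 6, 7, 8, 9} — 7 values for 7 variables — and 7 appears only in I's list, so I = 7.
The 6 still-open variables together cover exactly {2, 4, 5, 6, 8, 9} — 6 values for 6 variables — and 9 appears only in H's list, so H = 9.

H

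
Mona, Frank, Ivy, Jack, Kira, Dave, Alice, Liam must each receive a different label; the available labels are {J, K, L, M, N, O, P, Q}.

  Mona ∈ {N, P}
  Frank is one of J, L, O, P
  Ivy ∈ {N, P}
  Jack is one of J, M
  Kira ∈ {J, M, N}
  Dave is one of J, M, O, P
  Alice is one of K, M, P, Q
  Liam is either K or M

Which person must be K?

The 8 variables together cover exactly {J, K, L, M, N, O, P, Q} — 8 values for 8 variables — and L appears only in Frank's list, so Frank = L.
Among the 7 still-open variables, O fits only Dave (and all 7 values in {J, K, M, N, O, P, Q} must be used), so Dave = O.
The 6 still-open variables together cover exactly {J, K, M, N, P, Q} — 6 values for 6 variables — and Q appears only in Alice's list, so Alice = Q.
The 5 still-open variables draw from only 5 values {J, K, M, N, P}, so each is used; only Liam can be K, hence Liam = K.

Liam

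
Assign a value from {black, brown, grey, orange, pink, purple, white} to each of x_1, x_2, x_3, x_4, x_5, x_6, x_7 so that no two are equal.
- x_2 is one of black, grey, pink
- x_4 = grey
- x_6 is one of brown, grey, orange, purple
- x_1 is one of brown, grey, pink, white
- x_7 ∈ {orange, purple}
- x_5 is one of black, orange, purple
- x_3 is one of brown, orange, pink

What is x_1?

white

x_4 has just one choice, so x_4 = grey. Eliminate grey elsewhere: x_1, x_2, x_6.
The 6 still-open variables together cover exactly {black, brown, orange, pink, purple, white} — 6 values for 6 variables — and white appears only in x_1's list, so x_1 = white.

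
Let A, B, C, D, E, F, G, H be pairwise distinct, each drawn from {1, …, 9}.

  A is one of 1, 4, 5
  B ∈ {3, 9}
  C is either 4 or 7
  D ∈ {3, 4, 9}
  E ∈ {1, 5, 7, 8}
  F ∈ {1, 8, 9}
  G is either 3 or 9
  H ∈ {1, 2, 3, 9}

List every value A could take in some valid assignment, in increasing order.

1, 5

The 8 variables together cover exactly {1, 2, 3, 4, 5, 7, 8, 9} — 8 values for 8 variables — and 2 appears only in H's list, so H = 2.
B and G between them cover only {3, 9} — a naked pair. Remove those values from D, F.
D has just one choice, so D = 4. Strike 4 from A, C.
C must be 7 (only option left). Remove 7 from E.
No further eliminations apply; A can still be any of 1, 5.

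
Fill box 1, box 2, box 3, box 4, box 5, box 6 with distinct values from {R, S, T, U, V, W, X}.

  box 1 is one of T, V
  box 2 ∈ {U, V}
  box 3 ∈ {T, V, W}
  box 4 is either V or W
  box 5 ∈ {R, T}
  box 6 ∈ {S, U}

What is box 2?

U

Among the 6 variables, R fits only box 5 (and all 6 values in {R, S, T, U, V, W} must be used), so box 5 = R.
Among the 5 still-open variables, S fits only box 6 (and all 5 values in {S, T, U, V, W} must be used), so box 6 = S.
The 4 still-open variables together cover exactly {T, U, V, W} — 4 values for 4 variables — and U appears only in box 2's list, so box 2 = U.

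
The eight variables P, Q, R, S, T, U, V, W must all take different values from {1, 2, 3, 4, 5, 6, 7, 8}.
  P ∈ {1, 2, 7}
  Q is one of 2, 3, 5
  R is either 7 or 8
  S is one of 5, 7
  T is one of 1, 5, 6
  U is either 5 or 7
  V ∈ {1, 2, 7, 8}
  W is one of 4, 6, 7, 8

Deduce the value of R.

The 8 variables together cover exactly {1, 2, 3, 4, 5, 6, 7, 8} — 8 values for 8 variables — and 3 appears only in Q's list, so Q = 3.
The 7 still-open variables together cover exactly {1, 2, 4, 5, 6, 7, 8} — 7 values for 7 variables — and 4 appears only in W's list, so W = 4.
The 6 still-open variables draw from only 6 values {1, 2, 5, 6, 7, 8}, so each is used; only T can be 6, hence T = 6.
S and U share exactly the 2 values {5, 7}; by pigeonhole those values go to them, so strike 5, 7 from P, R, V.
So R = 8.

8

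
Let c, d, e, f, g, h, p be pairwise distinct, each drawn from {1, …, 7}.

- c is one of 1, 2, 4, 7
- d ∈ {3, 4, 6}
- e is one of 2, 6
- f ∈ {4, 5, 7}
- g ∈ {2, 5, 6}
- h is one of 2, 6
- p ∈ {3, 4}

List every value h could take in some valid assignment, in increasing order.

2, 6

Among the 7 variables, 1 fits only c (and all 7 values in {1, 2, 3, 4, 5, 6, 7} must be used), so c = 1.
The 6 still-open variables draw from only 6 values {2, 3, 4, 5, 6, 7}, so each is used; only f can be 7, hence f = 7.
The 5 still-open variables draw from only 5 values {2, 3, 4, 5, 6}, so each is used; only g can be 5, hence g = 5.
e and h share exactly the 2 values {2, 6}; by pigeonhole those values go to them, so strike 2, 6 from d.
No further eliminations apply; h can still be any of 2, 6.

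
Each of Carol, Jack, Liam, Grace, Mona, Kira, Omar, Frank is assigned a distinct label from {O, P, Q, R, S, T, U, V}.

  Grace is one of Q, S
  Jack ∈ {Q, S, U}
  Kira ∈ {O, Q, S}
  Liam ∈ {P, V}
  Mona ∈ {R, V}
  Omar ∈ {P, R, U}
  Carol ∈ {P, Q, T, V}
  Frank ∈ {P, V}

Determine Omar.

Among the 8 variables, O fits only Kira (and all 8 values in {O, P, Q, R, S, T, U, V} must be used), so Kira = O.
Among the 7 still-open variables, T fits only Carol (and all 7 values in {P, Q, R, S, T, U, V} must be used), so Carol = T.
Liam and Frank between them cover only {P, V} — a naked pair. Remove those values from Mona, Omar.
Mona's domain is down to {R}, so Mona = R. Remove R from Omar.
So Omar = U.

U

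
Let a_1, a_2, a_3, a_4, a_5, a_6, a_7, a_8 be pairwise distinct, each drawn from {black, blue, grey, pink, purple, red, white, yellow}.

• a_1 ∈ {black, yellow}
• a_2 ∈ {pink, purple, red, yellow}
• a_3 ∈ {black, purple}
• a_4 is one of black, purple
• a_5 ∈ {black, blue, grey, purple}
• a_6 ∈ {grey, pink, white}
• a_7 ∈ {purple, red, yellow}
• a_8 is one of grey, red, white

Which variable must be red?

The 8 variables together cover exactly {black, blue, grey, pink, purple, red, white, yellow} — 8 values for 8 variables — and blue appears only in a_5's list, so a_5 = blue.
a_3 and a_4 share exactly the 2 values {black, purple}; by pigeonhole those values go to them, so strike black, purple from a_1, a_2, a_7.
a_1 has just one choice, so a_1 = yellow. Remove yellow from a_2, a_7.
So red goes to a_7.

a_7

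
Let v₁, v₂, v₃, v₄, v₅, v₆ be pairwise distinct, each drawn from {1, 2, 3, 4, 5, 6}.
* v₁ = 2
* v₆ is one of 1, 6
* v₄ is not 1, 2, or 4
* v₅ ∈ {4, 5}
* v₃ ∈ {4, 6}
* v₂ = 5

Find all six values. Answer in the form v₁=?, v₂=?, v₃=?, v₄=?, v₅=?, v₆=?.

v₁ has just one choice, so v₁ = 2.
v₂'s domain is down to {5}, so v₂ = 5. So v₄, v₅ can't be 5.
v₅ must be 4 (only option left). Strike 4 from v₃.
That leaves v₃ = 6. Eliminate 6 elsewhere: v₄, v₆.
That leaves v₄ = 3.
That leaves v₆ = 1.

v₁=2, v₂=5, v₃=6, v₄=3, v₅=4, v₆=1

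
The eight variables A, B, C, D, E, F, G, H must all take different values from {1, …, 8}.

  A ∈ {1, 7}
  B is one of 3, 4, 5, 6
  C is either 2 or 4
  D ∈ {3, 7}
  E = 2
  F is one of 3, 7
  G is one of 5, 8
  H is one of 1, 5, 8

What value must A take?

1

E has just one choice, so E = 2. Eliminate 2 elsewhere: C.
C must be 4 (only option left). Remove 4 from B.
The 6 still-open variables draw from only 6 values {1, 3, 5, 6, 7, 8}, so each is used; only B can be 6, hence B = 6.
D and F between them cover only {3, 7} — a naked pair. Remove those values from A.
So A = 1.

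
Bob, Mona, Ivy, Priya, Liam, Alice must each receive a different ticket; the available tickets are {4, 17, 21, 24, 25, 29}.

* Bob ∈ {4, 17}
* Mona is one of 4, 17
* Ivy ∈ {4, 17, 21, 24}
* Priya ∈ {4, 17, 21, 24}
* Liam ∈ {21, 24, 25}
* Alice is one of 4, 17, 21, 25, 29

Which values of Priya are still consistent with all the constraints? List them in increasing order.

21, 24

Among the 6 variables, 29 fits only Alice (and all 6 values in {4, 17, 21, 24, 25, 29} must be used), so Alice = 29.
Among the 5 still-open variables, 25 fits only Liam (and all 5 values in {4, 17, 21, 24, 25} must be used), so Liam = 25.
Bob and Mona share exactly the 2 values {4, 17}; by pigeonhole those values go to them, so strike 4, 17 from Ivy, Priya.
No further eliminations apply; Priya can still be any of 21, 24.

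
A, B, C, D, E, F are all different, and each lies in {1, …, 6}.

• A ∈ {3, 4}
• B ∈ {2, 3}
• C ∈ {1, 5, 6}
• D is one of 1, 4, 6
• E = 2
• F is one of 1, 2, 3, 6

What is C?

E's domain is down to {2}, so E = 2. So B, F can't be 2.
That leaves B = 3. Strike 3 from A, F.
A's domain is down to {4}, so A = 4. Eliminate 4 elsewhere: D.
Among the 3 still-open variables, 5 fits only C (and all 3 values in {1, 5, 6} must be used), so C = 5.

5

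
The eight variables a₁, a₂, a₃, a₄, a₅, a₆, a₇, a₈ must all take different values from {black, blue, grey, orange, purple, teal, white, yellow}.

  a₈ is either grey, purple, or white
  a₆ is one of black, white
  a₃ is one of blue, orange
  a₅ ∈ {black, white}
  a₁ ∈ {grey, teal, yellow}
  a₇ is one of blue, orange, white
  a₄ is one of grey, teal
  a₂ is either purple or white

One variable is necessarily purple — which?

Among the 8 variables, yellow fits only a₁ (and all 8 values in {black, blue, grey, orange, purple, teal, white, yellow} must be used), so a₁ = yellow.
Among the 7 still-open variables, teal fits only a₄ (and all 7 values in {black, blue, grey, orange, purple, teal, white} must be used), so a₄ = teal.
The 6 still-open variables draw from only 6 values {black, blue, grey, orange, purple, white}, so each is used; only a₈ can be grey, hence a₈ = grey.
The 5 still-open variables draw from only 5 values {black, blue, orange, purple, white}, so each is used; only a₂ can be purple, hence a₂ = purple.

a₂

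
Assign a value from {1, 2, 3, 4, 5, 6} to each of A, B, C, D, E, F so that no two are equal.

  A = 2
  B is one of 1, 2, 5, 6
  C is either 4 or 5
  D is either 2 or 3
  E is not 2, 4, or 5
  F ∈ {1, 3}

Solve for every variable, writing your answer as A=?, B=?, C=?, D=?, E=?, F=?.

A=2, B=5, C=4, D=3, E=6, F=1

A has just one choice, so A = 2. Strike 2 from B, D.
D must be 3 (only option left). Eliminate 3 elsewhere: E, F.
F's domain is down to {1}, so F = 1. Remove 1 from B, E.
That leaves E = 6. So B can't be 6.
B must be 5 (only option left). So C can't be 5.
C has just one choice, so C = 4.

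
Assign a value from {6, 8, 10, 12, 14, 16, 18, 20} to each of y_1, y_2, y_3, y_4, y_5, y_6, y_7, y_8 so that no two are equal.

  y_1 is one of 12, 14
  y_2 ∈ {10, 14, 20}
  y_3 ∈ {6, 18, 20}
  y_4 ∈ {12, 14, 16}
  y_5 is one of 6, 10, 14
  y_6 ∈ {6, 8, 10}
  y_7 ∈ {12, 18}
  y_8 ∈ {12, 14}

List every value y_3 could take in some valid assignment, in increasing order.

The 8 variables draw from only 8 values {6, 8, 10, 12, 14, 16, 18, 20}, so each is used; only y_6 can be 8, hence y_6 = 8.
The 7 still-open variables together cover exactly {6, 10, 12, 14, 16, 18, 20} — 7 values for 7 variables — and 16 appears only in y_4's list, so y_4 = 16.
y_1 and y_8 between them cover only {12, 14} — a naked pair. Remove those values from y_2, y_5, y_7.
y_7 has just one choice, so y_7 = 18. So y_3 can't be 18.
No further eliminations apply; y_3 can still be any of 6, 20.

6, 20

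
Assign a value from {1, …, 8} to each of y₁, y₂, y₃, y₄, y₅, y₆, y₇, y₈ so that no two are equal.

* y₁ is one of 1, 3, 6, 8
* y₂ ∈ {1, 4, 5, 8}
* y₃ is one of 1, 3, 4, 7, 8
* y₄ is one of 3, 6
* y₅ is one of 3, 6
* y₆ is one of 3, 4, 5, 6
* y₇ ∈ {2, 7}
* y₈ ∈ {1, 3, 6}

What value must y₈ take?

1

Among the 8 variables, 2 fits only y₇ (and all 8 values in {1, 2, 3, 4, 5, 6, 7, 8} must be used), so y₇ = 2.
The 7 still-open variables draw from only 7 values {1, 3, 4, 5, 6, 7, 8}, so each is used; only y₃ can be 7, hence y₃ = 7.
The 2 variables y₄ and y₅ are confined to {3, 6}, which locks those values in; drop them from y₁, y₆, y₈.
So y₈ = 1.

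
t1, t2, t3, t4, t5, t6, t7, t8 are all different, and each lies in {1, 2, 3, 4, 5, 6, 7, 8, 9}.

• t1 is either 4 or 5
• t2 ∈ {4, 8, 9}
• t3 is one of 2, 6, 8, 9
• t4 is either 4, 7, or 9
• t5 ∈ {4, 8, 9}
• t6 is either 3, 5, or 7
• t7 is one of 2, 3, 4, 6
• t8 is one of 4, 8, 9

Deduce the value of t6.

The 3 variables t2, t5, t8 are confined to {4, 8, 9}, which locks those values in; drop them from t1, t3, t4, t7.
t1's domain is down to {5}, so t1 = 5. Strike 5 from t6.
t4's domain is down to {7}, so t4 = 7. Strike 7 from t6.
So t6 = 3.

3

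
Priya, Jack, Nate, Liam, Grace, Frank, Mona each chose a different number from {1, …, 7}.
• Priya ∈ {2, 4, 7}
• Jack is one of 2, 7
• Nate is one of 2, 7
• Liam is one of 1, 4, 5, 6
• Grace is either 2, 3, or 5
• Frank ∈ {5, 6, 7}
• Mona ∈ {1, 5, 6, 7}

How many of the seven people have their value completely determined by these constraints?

The 7 variables draw from only 7 values {1, 2, 3, 4, 5, 6, 7}, so each is used; only Grace can be 3, hence Grace = 3.
Jack and Nate share exactly the 2 values {2, 7}; by pigeonhole those values go to them, so strike 2, 7 from Priya, Frank, Mona.
Priya must be 4 (only option left). Strike 4 from Liam.
Determined: Priya=4, Grace=3. The other people each still have more than one consistent value. That makes 2.

2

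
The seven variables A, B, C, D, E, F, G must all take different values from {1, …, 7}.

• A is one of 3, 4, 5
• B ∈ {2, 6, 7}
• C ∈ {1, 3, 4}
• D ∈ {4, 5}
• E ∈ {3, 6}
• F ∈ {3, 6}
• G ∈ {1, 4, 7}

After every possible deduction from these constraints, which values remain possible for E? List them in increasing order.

3, 6

The 7 variables together cover exactly {1, 2, 3, 4, 5, 6, 7} — 7 values for 7 variables — and 2 appears only in B's list, so B = 2.
The 6 still-open variables together cover exactly {1, 3, 4, 5, 6, 7} — 6 values for 6 variables — and 7 appears only in G's list, so G = 7.
Among the 5 still-open variables, 1 fits only C (and all 5 values in {1, 3, 4, 5, 6} must be used), so C = 1.
E and F share exactly the 2 values {3, 6}; by pigeonhole those values go to them, so strike 3, 6 from A.
No further eliminations apply; E can still be any of 3, 6.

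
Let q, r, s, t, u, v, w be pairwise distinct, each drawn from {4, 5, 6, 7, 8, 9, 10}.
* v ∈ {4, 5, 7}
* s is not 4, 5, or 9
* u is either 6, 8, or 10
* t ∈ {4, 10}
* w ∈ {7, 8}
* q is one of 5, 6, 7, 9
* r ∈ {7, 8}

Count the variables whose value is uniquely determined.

3

Among the 7 variables, 9 fits only q (and all 7 values in {4, 5, 6, 7, 8, 9, 10} must be used), so q = 9.
Among the 6 still-open variables, 5 fits only v (and all 6 values in {4, 5, 6, 7, 8, 10} must be used), so v = 5.
Among the 5 still-open variables, 4 fits only t (and all 5 values in {4, 6, 7, 8, 10} must be used), so t = 4.
r and w between them cover only {7, 8} — a naked pair. Remove those values from s, u.
Determined: q=9, t=4, v=5. The other variables each still have more than one consistent value. That makes 3.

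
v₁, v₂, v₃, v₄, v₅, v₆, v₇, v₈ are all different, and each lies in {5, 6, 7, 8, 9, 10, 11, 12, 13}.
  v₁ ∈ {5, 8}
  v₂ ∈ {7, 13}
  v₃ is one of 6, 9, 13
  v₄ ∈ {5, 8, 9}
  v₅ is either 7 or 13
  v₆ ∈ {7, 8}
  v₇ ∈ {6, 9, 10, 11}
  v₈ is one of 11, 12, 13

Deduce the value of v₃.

6

v₂ and v₅ between them cover only {7, 13} — a naked pair. Remove those values from v₃, v₆, v₈.
That leaves v₆ = 8. Strike 8 from v₁, v₄.
v₁ must be 5 (only option left). Eliminate 5 elsewhere: v₄.
v₄ has just one choice, so v₄ = 9. Remove 9 from v₃, v₇.
So v₃ = 6.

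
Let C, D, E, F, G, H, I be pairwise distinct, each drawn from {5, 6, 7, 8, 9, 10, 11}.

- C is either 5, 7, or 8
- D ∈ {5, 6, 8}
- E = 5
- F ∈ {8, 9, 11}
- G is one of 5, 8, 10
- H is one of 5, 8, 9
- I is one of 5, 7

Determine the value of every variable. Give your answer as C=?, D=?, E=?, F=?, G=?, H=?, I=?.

E's domain is down to {5}, so E = 5. Strike 5 from C, D, G, H, I.
I has just one choice, so I = 7. Remove 7 from C.
That leaves C = 8. Eliminate 8 elsewhere: D, F, G, H.
D must be 6 (only option left).
That leaves G = 10.
H must be 9 (only option left). So F can't be 9.
F must be 11 (only option left).

C=8, D=6, E=5, F=11, G=10, H=9, I=7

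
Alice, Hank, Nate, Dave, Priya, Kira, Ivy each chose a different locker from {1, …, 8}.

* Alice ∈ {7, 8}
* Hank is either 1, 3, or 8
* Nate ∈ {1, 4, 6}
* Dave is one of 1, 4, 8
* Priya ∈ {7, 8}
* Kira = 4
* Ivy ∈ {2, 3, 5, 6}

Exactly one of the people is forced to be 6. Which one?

Nate

Kira has just one choice, so Kira = 4. So Nate, Dave can't be 4.
Alice and Priya between them cover only {7, 8} — a naked pair. Remove those values from Hank, Dave.
Dave must be 1 (only option left). Eliminate 1 elsewhere: Hank, Nate.
So 6 goes to Nate.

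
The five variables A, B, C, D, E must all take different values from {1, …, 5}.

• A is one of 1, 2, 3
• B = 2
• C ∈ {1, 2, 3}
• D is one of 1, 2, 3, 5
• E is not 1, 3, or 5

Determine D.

B must be 2 (only option left). Remove 2 from A, C, D, E.
E has just one choice, so E = 4.
Among the 3 still-open variables, 5 fits only D (and all 3 values in {1, 3, 5} must be used), so D = 5.

5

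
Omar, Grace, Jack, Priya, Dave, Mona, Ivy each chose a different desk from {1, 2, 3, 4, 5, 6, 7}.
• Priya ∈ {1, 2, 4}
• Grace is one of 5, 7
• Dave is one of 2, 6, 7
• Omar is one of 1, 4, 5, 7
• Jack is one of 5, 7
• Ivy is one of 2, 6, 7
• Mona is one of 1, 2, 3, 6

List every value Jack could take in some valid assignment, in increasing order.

The 7 variables draw from only 7 values {1, 2, 3, 4, 5, 6, 7}, so each is used; only Mona can be 3, hence Mona = 3.
The 2 variables Grace and Jack are confined to {5, 7}, which locks those values in; drop them from Omar, Dave, Ivy.
Dave and Ivy between them cover only {2, 6} — a naked pair. Remove those values from Priya.
No further eliminations apply; Jack can still be any of 5, 7.

5, 7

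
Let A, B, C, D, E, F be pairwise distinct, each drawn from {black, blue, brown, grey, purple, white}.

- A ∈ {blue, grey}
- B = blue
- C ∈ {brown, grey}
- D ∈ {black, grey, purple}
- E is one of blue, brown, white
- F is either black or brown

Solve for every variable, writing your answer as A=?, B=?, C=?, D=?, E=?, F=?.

B must be blue (only option left). Remove blue from A, E.
A has just one choice, so A = grey. Eliminate grey elsewhere: C, D.
That leaves C = brown. Remove brown from E, F.
E must be white (only option left).
That leaves F = black. Eliminate black elsewhere: D.
That leaves D = purple.

A=grey, B=blue, C=brown, D=purple, E=white, F=black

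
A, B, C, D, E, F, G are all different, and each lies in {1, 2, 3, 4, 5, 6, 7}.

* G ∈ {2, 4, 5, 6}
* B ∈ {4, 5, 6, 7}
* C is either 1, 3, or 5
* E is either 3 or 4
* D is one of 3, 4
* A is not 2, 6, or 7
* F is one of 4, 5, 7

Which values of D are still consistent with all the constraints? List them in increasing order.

Among the 7 variables, 2 fits only G (and all 7 values in {1, 2, 3, 4, 5, 6, 7} must be used), so G = 2.
The 6 still-open variables draw from only 6 values {1, 3, 4, 5, 6, 7}, so each is used; only B can be 6, hence B = 6.
The 5 still-open variables draw from only 5 values {1, 3, 4, 5, 7}, so each is used; only F can be 7, hence F = 7.
The 2 variables D and E are confined to {3, 4}, which locks those values in; drop them from A, C.
No further eliminations apply; D can still be any of 3, 4.

3, 4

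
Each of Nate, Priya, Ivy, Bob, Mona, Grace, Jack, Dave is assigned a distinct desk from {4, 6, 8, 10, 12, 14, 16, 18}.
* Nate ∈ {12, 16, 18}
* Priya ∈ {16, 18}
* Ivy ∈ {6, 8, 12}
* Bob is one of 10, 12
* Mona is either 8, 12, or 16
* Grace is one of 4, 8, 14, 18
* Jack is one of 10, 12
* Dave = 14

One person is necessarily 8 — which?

Mona

Dave has just one choice, so Dave = 14. Eliminate 14 elsewhere: Grace.
The 7 still-open variables together cover exactly {4, 6, 8, 10, 12, 16, 18} — 7 values for 7 variables — and 4 appears only in Grace's list, so Grace = 4.
The 6 still-open variables draw from only 6 values {6, 8, 10, 12, 16, 18}, so each is used; only Ivy can be 6, hence Ivy = 6.
Among the 5 still-open variables, 8 fits only Mona (and all 5 values in {8, 10, 12, 16, 18} must be used), so Mona = 8.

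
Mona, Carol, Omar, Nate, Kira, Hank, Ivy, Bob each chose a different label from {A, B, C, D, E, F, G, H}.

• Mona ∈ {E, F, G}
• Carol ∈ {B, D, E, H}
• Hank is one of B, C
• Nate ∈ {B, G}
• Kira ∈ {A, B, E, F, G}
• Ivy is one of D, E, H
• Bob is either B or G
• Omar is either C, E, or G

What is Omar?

E

Among the 8 variables, A fits only Kira (and all 8 values in {A, B, C, D, E, F, G, H} must be used), so Kira = A.
Among the 7 still-open variables, F fits only Mona (and all 7 values in {B, C, D, E, F, G, H} must be used), so Mona = F.
The 2 variables Nate and Bob are confined to {B, G}, which locks those values in; drop them from Carol, Omar, Hank.
Hank has just one choice, so Hank = C. Eliminate C elsewhere: Omar.
So Omar = E.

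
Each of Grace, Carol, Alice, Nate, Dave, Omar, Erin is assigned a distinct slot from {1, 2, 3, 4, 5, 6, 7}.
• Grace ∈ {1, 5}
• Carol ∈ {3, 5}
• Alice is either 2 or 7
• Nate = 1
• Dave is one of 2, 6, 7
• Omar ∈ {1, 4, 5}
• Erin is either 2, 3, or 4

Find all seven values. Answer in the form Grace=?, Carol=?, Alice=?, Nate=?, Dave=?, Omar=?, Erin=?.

Nate's domain is down to {1}, so Nate = 1. Remove 1 from Grace, Omar.
That leaves Grace = 5. Eliminate 5 elsewhere: Carol, Omar.
That leaves Carol = 3. Remove 3 from Erin.
Omar must be 4 (only option left). Eliminate 4 elsewhere: Erin.
Erin must be 2 (only option left). So Alice, Dave can't be 2.
That leaves Alice = 7. Strike 7 from Dave.
Dave must be 6 (only option left).

Grace=5, Carol=3, Alice=7, Nate=1, Dave=6, Omar=4, Erin=2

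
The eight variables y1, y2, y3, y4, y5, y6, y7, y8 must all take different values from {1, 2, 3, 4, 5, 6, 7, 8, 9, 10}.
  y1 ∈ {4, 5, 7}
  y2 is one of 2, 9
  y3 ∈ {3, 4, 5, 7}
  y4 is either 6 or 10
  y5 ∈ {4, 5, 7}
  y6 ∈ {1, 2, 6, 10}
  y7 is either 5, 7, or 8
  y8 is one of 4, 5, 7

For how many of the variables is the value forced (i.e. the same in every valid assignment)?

y1, y5, y8 share exactly the 3 values {4, 5, 7}; by pigeonhole those values go to them, so strike 4, 5, 7 from y3, y7.
y3 must be 3 (only option left).
y7's domain is down to {8}, so y7 = 8.
Determined: y3=3, y7=8. The other variables each still have more than one consistent value. That makes 2.

2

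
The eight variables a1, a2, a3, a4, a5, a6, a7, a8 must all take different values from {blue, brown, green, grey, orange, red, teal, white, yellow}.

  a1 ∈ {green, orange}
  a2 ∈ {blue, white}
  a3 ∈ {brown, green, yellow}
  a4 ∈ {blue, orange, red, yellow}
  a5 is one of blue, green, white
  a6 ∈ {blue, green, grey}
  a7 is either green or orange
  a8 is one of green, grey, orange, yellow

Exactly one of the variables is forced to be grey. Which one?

The 8 variables together cover exactly {blue, brown, green, grey, orange, red, white, yellow} — 8 values for 8 variables — and brown appears only in a3's list, so a3 = brown.
The 7 still-open variables draw from only 7 values {blue, green, grey, orange, red, white, yellow}, so each is used; only a4 can be red, hence a4 = red.
Among the 6 still-open variables, yellow fits only a8 (and all 6 values in {blue, green, grey, orange, white, yellow} must be used), so a8 = yellow.
The 5 still-open variables draw from only 5 values {blue, green, grey, orange, white}, so each is used; only a6 can be grey, hence a6 = grey.

a6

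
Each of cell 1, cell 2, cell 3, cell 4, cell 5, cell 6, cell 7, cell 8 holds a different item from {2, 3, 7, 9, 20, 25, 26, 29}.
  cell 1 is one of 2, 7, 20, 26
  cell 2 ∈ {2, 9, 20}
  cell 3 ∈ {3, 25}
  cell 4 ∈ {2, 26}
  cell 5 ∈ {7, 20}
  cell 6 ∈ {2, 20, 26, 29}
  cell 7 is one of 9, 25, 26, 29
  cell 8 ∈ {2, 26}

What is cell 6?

The 8 variables together cover exactly {2, 3, 7, 9, 20, 25, 26, 29} — 8 values for 8 variables — and 3 appears only in cell 3's list, so cell 3 = 3.
The 7 still-open variables draw from only 7 values {2, 7, 9, 20, 25, 26, 29}, so each is used; only cell 7 can be 25, hence cell 7 = 25.
The 6 still-open variables draw from only 6 values {2, 7, 9, 20, 26, 29}, so each is used; only cell 2 can be 9, hence cell 2 = 9.
The 5 still-open variables draw from only 5 values {2, 7, 20, 26, 29}, so each is used; only cell 6 can be 29, hence cell 6 = 29.

29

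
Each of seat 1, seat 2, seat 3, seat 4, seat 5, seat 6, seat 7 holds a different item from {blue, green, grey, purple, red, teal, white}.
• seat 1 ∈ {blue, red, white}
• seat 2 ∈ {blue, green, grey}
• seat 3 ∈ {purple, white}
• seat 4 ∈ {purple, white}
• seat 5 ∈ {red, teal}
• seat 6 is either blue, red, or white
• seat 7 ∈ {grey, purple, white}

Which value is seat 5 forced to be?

teal

Among the 7 variables, green fits only seat 2 (and all 7 values in {blue, green, grey, purple, red, teal, white} must be used), so seat 2 = green.
The 6 still-open variables together cover exactly {blue, grey, purple, red, teal, white} — 6 values for 6 variables — and grey appears only in seat 7's list, so seat 7 = grey.
The 5 still-open variables draw from only 5 values {blue, purple, red, teal, white}, so each is used; only seat 5 can be teal, hence seat 5 = teal.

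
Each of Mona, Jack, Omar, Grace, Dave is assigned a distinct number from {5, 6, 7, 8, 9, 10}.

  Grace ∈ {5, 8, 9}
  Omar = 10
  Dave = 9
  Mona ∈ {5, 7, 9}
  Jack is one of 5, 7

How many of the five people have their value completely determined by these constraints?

3

Omar has just one choice, so Omar = 10.
Dave has just one choice, so Dave = 9. Strike 9 from Mona, Grace.
The 3 still-open variables together cover exactly {5, 7, 8} — 3 values for 3 variables — and 8 appears only in Grace's list, so Grace = 8.
Determined: Omar=10, Grace=8, Dave=9. The other people each still have more than one consistent value. That makes 3.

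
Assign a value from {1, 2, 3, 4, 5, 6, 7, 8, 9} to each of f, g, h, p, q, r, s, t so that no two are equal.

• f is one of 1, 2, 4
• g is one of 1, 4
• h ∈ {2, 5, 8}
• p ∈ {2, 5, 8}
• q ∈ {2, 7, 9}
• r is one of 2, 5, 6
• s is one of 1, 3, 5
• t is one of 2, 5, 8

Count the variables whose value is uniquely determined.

h, p, t between them cover only {2, 5, 8} — a naked triple. Remove those values from f, q, r, s.
r has just one choice, so r = 6.
f and g share exactly the 2 values {1, 4}; by pigeonhole those values go to them, so strike 1, 4 from s.
s must be 3 (only option left).
Determined: r=6, s=3. The other variables each still have more than one consistent value. That makes 2.

2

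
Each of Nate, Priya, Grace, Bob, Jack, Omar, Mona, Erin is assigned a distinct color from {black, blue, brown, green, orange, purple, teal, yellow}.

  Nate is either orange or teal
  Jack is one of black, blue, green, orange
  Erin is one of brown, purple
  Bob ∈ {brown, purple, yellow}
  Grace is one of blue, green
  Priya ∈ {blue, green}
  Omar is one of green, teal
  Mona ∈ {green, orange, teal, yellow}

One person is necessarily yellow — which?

Mona

The 8 variables together cover exactly {black, blue, brown, green, orange, purple, teal, yellow} — 8 values for 8 variables — and black appears only in Jack's list, so Jack = black.
The 2 variables Priya and Grace are confined to {blue, green}, which locks those values in; drop them from Omar, Mona.
Omar's domain is down to {teal}, so Omar = teal. Remove teal from Nate, Mona.
Nate must be orange (only option left). Eliminate orange elsewhere: Mona.
So yellow goes to Mona.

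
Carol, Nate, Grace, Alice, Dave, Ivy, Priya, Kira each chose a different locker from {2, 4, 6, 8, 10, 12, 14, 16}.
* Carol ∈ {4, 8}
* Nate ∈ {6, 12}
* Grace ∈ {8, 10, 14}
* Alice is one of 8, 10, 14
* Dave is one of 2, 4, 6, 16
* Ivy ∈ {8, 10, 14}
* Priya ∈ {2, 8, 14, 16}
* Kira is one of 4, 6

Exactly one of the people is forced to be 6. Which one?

The 8 variables together cover exactly {2, 4, 6, 8, 10, 12, 14, 16} — 8 values for 8 variables — and 12 appears only in Nate's list, so Nate = 12.
Grace, Alice, Ivy share exactly the 3 values {8, 10, 14}; by pigeonhole those values go to them, so strike 8, 10, 14 from Carol, Priya.
Carol's domain is down to {4}, so Carol = 4. Strike 4 from Dave, Kira.
So 6 goes to Kira.

Kira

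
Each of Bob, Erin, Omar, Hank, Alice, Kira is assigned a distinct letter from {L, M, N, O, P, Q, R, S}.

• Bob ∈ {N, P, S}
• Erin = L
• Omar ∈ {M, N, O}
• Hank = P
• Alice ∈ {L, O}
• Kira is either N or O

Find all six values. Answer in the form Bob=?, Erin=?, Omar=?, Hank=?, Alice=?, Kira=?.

Bob=S, Erin=L, Omar=M, Hank=P, Alice=O, Kira=N

Erin's domain is down to {L}, so Erin = L. Strike L from Alice.
Hank must be P (only option left). So Bob can't be P.
Alice has just one choice, so Alice = O. Remove O from Omar, Kira.
Kira has just one choice, so Kira = N. Remove N from Bob, Omar.
Bob must be S (only option left).
Omar has just one choice, so Omar = M.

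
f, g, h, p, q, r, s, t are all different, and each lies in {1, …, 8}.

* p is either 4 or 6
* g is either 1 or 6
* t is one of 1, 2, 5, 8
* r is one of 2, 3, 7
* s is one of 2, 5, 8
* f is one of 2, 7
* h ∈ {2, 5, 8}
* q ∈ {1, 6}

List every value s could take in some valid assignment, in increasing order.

The 8 variables together cover exactly {1, 2, 3, 4, 5, 6, 7, 8} — 8 values for 8 variables — and 3 appears only in r's list, so r = 3.
The 7 still-open variables together cover exactly {1, 2, 4, 5, 6, 7, 8} — 7 values for 7 variables — and 4 appears only in p's list, so p = 4.
The 6 still-open variables draw from only 6 values {1, 2, 5, 6, 7, 8}, so each is used; only f can be 7, hence f = 7.
g and q between them cover only {1, 6} — a naked pair. Remove those values from t.
No further eliminations apply; s can still be any of 2, 5, 8.

2, 5, 8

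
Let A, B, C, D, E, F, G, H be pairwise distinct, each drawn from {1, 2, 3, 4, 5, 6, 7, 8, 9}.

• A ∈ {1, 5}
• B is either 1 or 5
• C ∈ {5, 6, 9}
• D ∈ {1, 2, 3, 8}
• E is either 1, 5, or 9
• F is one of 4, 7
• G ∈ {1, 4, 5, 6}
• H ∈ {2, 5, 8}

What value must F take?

The 2 variables A and B are confined to {1, 5}, which locks those values in; drop them from C, D, E, G, H.
E has just one choice, so E = 9. Strike 9 from C.
That leaves C = 6. Remove 6 from G.
G must be 4 (only option left). Eliminate 4 elsewhere: F.
So F = 7.

7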